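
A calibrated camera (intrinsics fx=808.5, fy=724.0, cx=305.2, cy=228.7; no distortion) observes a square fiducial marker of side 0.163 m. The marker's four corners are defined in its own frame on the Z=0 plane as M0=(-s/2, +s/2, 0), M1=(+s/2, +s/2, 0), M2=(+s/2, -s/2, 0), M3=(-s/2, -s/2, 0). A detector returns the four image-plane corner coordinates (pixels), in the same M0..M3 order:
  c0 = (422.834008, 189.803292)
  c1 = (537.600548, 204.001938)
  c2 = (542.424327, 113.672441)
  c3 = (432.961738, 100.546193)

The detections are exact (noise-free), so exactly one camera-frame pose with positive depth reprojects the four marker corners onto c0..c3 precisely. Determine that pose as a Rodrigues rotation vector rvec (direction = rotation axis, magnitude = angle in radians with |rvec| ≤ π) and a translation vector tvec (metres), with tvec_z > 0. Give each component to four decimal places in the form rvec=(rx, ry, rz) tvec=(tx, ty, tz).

rvec=(-0.3517, 0.0090, 0.1442) tvec=(0.2592, -0.1260, 1.1728)

Intrinsics K: fx=808.5, fy=724.0, cx=305.2, cy=228.7
Marker side s = 0.163 m; corners in marker frame (Z=0):
  M0 = (-0.0815, +0.0815, 0)
  M1 = (+0.0815, +0.0815, 0)
  M2 = (+0.0815, -0.0815, 0)
  M3 = (-0.0815, -0.0815, 0)
Detected image corners:
  c0 = (422.834008, 189.803292) px
  c1 = (537.600548, 204.001938) px
  c2 = (542.424327, 113.672441) px
  c3 = (432.961738, 100.546193) px
Planar DLT: solve 8×8 A·h = b for H (H[2,2]=1):
  H  [+673.48598 -187.29240 +483.91250]
  H  [+79.36004 +506.46186 +150.92090]
  H  [-0.02882 -0.29216 +1.00000]
B = K⁻¹H; ‖b₁‖=0.852681, ‖b₂‖=0.852681; λ = 2/(‖b₁‖+‖b₂‖) = 1.172771, sign → tz>0 ⇒ λ=+1.172771
r₁ = λ·B[:,0] = (+0.98968,+0.13923,-0.03380); r₂ = λ·B[:,1] = (-0.14234,+0.92862,-0.34263)
r₃ = r₁×r₂ = (-0.01632,+0.34391,+0.93886); SVD([r₁ r₂ r₃]) → R = UVᵀ:
  R  [+0.98968 -0.14234 -0.01632]
  R  [+0.13923 +0.92862 +0.34391]
  R  [-0.03380 -0.34263 +0.93886]
t = (+0.25923, -0.12599, +1.17277) m
tr R = 2.857169; θ = arccos((tr R − 1)/2) = 0.380216 rad = 21.785°
axis k = ((R−Rᵀ)₃₂, (R−Rᵀ)₁₃, (R−Rᵀ)₂₁) / (2 sinθ) = (-0.924957, +0.023544, +0.379343)
rvec = θ·k = (-0.351683, +0.008952, +0.144232)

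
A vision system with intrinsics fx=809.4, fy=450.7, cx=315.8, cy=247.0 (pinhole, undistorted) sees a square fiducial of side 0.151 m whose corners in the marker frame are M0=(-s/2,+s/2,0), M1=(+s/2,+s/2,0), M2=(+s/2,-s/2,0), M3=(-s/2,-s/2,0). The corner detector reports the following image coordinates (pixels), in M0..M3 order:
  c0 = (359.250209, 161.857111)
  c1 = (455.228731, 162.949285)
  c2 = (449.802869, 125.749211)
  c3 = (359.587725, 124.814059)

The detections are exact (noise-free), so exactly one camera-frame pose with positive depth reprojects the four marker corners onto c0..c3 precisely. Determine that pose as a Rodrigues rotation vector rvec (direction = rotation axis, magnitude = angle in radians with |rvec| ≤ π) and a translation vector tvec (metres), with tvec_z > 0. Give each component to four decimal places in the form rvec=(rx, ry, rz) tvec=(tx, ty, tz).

Intrinsics K: fx=809.4, fy=450.7, cx=315.8, cy=247.0
Marker side s = 0.151 m; corners in marker frame (Z=0):
  M0 = (-0.0755, +0.0755, 0)
  M1 = (+0.0755, +0.0755, 0)
  M2 = (+0.0755, -0.0755, 0)
  M3 = (-0.0755, -0.0755, 0)
Detected image corners:
  c0 = (359.250209, 161.857111) px
  c1 = (455.228731, 162.949285) px
  c2 = (449.802869, 125.749211) px
  c3 = (359.587725, 124.814059) px
Planar DLT: solve 8×8 A·h = b for H (H[2,2]=1):
  H  [+609.11275 -149.42820 +405.86890]
  H  [+4.27603 +186.93080 +143.26789]
  H  [-0.01683 -0.40952 +1.00000]
B = K⁻¹H; ‖b₁‖=0.759532, ‖b₂‖=0.759532; λ = 2/(‖b₁‖+‖b₂‖) = 1.316600, sign → tz>0 ⇒ λ=+1.316600
r₁ = λ·B[:,0] = (+0.99945,+0.02464,-0.02216); r₂ = λ·B[:,1] = (-0.03270,+0.84156,-0.53918)
r₃ = r₁×r₂ = (+0.00537,+0.53961,+0.84190); SVD([r₁ r₂ r₃]) → R = UVᵀ:
  R  [+0.99945 -0.03270 +0.00537]
  R  [+0.02463 +0.84156 +0.53961]
  R  [-0.02216 -0.53918 +0.84190]
t = (+0.14651, -0.30303, +1.31660) m
tr R = 2.682909; θ = arccos((tr R − 1)/2) = 0.570827 rad = 32.706°
axis k = ((R−Rᵀ)₃₂, (R−Rᵀ)₁₃, (R−Rᵀ)₂₁) / (2 sinθ) = (-0.998267, +0.025469, +0.053053)
rvec = θ·k = (-0.569838, +0.014539, +0.030284)

rvec=(-0.5698, 0.0145, 0.0303) tvec=(0.1465, -0.3030, 1.3166)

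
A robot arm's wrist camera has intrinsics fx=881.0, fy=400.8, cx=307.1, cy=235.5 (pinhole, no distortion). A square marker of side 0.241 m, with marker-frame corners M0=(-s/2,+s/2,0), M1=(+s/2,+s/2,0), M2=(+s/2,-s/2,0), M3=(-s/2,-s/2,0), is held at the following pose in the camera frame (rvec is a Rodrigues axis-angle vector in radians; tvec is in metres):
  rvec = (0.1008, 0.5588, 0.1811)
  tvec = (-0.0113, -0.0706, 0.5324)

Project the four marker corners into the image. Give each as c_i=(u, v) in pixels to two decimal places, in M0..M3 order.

c0=(121.61, 250.91) c1=(436.81, 294.08) c2=(513.93, 89.64) c3=(163.12, 88.04)

Intrinsics K: fx=881.0, fy=400.8, cx=307.1, cy=235.5
Marker side s = 0.241 m; corners in marker frame (Z=0):
  M0 = (-0.1205, +0.1205, 0)
  M1 = (+0.1205, +0.1205, 0)
  M2 = (+0.1205, -0.1205, 0)
  M3 = (-0.1205, -0.1205, 0)
rvec = (0.1008, 0.5588, 0.1811), |rvec| = θ = 0.59600 rad = 34.148°
Rodrigues: sinθ=0.56134, 1−cosθ=0.17241; R = I + sinθ·[k]× + (1−cosθ)·[k]×²:
    [+0.83252 -0.14323 +0.53516]
    [+0.19791 +0.97915 -0.04582]
    [-0.51744 +0.14406 +0.84351]
t = (-0.0113, -0.0706, 0.5324) m
M0: Pc = R·M0+t = (-0.12888, +0.02354, +0.61211); u = 881.0·(-0.12888)/0.61211 + 307.1 = 121.6087, v = 400.8·(+0.02354)/0.61211 + 235.5 = 250.9134
M1: Pc = R·M1+t = (+0.07176, +0.07124, +0.48741); u = 881.0·(+0.07176)/0.48741 + 307.1 = 436.8073, v = 400.8·(+0.07124)/0.48741 + 235.5 = 294.0775
M2: Pc = R·M2+t = (+0.10628, -0.16474, +0.45269); u = 881.0·(+0.10628)/0.45269 + 307.1 = 513.9316, v = 400.8·(-0.16474)/0.45269 + 235.5 = 89.6436
M3: Pc = R·M3+t = (-0.09436, -0.21244, +0.57739); u = 881.0·(-0.09436)/0.57739 + 307.1 = 163.1237, v = 400.8·(-0.21244)/0.57739 + 235.5 = 88.0370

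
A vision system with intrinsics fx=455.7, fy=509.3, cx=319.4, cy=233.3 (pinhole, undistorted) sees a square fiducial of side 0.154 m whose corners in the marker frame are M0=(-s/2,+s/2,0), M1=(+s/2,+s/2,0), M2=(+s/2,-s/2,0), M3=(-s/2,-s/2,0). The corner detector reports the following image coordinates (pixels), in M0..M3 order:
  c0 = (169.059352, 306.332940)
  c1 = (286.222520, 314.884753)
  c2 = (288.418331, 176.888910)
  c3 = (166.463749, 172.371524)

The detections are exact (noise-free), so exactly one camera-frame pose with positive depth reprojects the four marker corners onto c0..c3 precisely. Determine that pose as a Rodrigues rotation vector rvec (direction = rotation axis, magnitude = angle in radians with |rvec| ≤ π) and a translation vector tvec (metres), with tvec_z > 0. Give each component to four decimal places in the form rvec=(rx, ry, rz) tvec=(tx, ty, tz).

rvec=(0.1469, 0.1202, 0.0370) tvec=(-0.1158, 0.0119, 0.5688)

Intrinsics K: fx=455.7, fy=509.3, cx=319.4, cy=233.3
Marker side s = 0.154 m; corners in marker frame (Z=0):
  M0 = (-0.0770, +0.0770, 0)
  M1 = (+0.0770, +0.0770, 0)
  M2 = (+0.0770, -0.0770, 0)
  M3 = (-0.0770, -0.0770, 0)
Detected image corners:
  c0 = (169.059352, 306.332940) px
  c1 = (286.222520, 314.884753) px
  c2 = (288.418331, 176.888910) px
  c3 = (166.463749, 172.371524) px
Planar DLT: solve 8×8 A·h = b for H (H[2,2]=1):
  H  [+729.35694 +60.83537 +226.59854]
  H  [-7.08582 +945.99183 +243.93207]
  H  [-0.20518 +0.26058 +1.00000]
B = K⁻¹H; ‖b₁‖=1.758182, ‖b₂‖=1.758182; λ = 2/(‖b₁‖+‖b₂‖) = 0.568769, sign → tz>0 ⇒ λ=+0.568769
r₁ = λ·B[:,0] = (+0.99212,+0.04555,-0.11670); r₂ = λ·B[:,1] = (-0.02795,+0.98856,+0.14821)
r₃ = r₁×r₂ = (+0.12212,-0.14378,+0.98205); SVD([r₁ r₂ r₃]) → R = UVᵀ:
  R  [+0.99212 -0.02795 +0.12212]
  R  [+0.04555 +0.98856 -0.14378]
  R  [-0.11670 +0.14821 +0.98205]
t = (-0.11583, +0.01187, +0.56877) m
tr R = 2.962730; θ = arccos((tr R − 1)/2) = 0.193355 rad = 11.078°
axis k = ((R−Rᵀ)₃₂, (R−Rᵀ)₁₃, (R−Rᵀ)₂₁) / (2 sinθ) = (+0.759775, +0.621426, +0.191238)
rvec = θ·k = (+0.146906, +0.120156, +0.036977)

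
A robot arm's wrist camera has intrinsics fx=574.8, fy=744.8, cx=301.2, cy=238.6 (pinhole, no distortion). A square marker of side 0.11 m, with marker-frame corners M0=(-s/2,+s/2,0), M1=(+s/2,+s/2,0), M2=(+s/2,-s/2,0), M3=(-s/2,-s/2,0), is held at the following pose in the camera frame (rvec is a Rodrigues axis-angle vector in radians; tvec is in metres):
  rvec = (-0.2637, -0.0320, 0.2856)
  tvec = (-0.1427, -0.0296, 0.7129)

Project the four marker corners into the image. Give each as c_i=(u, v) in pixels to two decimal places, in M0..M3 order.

Intrinsics K: fx=574.8, fy=744.8, cx=301.2, cy=238.6
Marker side s = 0.11 m; corners in marker frame (Z=0):
  M0 = (-0.0550, +0.0550, 0)
  M1 = (+0.0550, +0.0550, 0)
  M2 = (+0.0550, -0.0550, 0)
  M3 = (-0.0550, -0.0550, 0)
rvec = (-0.2637, -0.0320, 0.2856), |rvec| = θ = 0.39004 rad = 22.347°
Rodrigues: sinθ=0.38022, 1−cosθ=0.07511; R = I + sinθ·[k]× + (1−cosθ)·[k]×²:
    [+0.95923 -0.27425 -0.06838]
    [+0.28258 +0.92540 +0.25255]
    [-0.00599 -0.26158 +0.96516]
t = (-0.1427, -0.0296, 0.7129) m
M0: Pc = R·M0+t = (-0.21054, +0.00576, +0.69884); u = 574.8·(-0.21054)/0.69884 + 301.2 = 128.0294, v = 744.8·(+0.00576)/0.69884 + 238.6 = 244.7336
M1: Pc = R·M1+t = (-0.10503, +0.03684, +0.69818); u = 574.8·(-0.10503)/0.69818 + 301.2 = 214.7341, v = 744.8·(+0.03684)/0.69818 + 238.6 = 277.8985
M2: Pc = R·M2+t = (-0.07486, -0.06496, +0.72696); u = 574.8·(-0.07486)/0.72696 + 301.2 = 242.0095, v = 744.8·(-0.06496)/0.72696 + 238.6 = 172.0506
M3: Pc = R·M3+t = (-0.18037, -0.09604, +0.72762); u = 574.8·(-0.18037)/0.72762 + 301.2 = 158.7088, v = 744.8·(-0.09604)/0.72762 + 238.6 = 140.2930

c0=(128.03, 244.73) c1=(214.73, 277.90) c2=(242.01, 172.05) c3=(158.71, 140.29)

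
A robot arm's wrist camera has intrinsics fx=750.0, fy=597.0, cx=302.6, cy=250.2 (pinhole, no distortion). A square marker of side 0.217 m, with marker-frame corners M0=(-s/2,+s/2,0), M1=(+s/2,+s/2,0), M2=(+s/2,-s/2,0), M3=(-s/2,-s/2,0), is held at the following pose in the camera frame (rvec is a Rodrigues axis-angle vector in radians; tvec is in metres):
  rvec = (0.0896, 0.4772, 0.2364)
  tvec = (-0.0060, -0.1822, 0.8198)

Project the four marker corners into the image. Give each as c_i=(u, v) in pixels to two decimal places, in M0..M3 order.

Intrinsics K: fx=750.0, fy=597.0, cx=302.6, cy=250.2
Marker side s = 0.217 m; corners in marker frame (Z=0):
  M0 = (-0.1085, +0.1085, 0)
  M1 = (+0.1085, +0.1085, 0)
  M2 = (+0.1085, -0.1085, 0)
  M3 = (-0.1085, -0.1085, 0)
rvec = (0.0896, 0.4772, 0.2364), |rvec| = θ = 0.54003 rad = 30.941°
Rodrigues: sinθ=0.51416, 1−cosθ=0.14231; R = I + sinθ·[k]× + (1−cosθ)·[k]×²:
    [+0.86161 -0.20421 +0.46468]
    [+0.24594 +0.96881 -0.03026]
    [-0.44401 +0.14036 +0.88496]
t = (-0.0060, -0.1822, 0.8198) m
M0: Pc = R·M0+t = (-0.12164, -0.10377, +0.88320); u = 750.0·(-0.12164)/0.88320 + 302.6 = 199.3041, v = 597.0·(-0.10377)/0.88320 + 250.2 = 180.0579
M1: Pc = R·M1+t = (+0.06533, -0.05040, +0.78685); u = 750.0·(+0.06533)/0.78685 + 302.6 = 364.8680, v = 597.0·(-0.05040)/0.78685 + 250.2 = 211.9611
M2: Pc = R·M2+t = (+0.10964, -0.26063, +0.75640); u = 750.0·(+0.10964)/0.75640 + 302.6 = 411.3145, v = 597.0·(-0.26063)/0.75640 + 250.2 = 44.4917
M3: Pc = R·M3+t = (-0.07733, -0.31400, +0.85275); u = 750.0·(-0.07733)/0.85275 + 302.6 = 234.5894, v = 597.0·(-0.31400)/0.85275 + 250.2 = 30.3709

c0=(199.30, 180.06) c1=(364.87, 211.96) c2=(411.31, 44.49) c3=(234.59, 30.37)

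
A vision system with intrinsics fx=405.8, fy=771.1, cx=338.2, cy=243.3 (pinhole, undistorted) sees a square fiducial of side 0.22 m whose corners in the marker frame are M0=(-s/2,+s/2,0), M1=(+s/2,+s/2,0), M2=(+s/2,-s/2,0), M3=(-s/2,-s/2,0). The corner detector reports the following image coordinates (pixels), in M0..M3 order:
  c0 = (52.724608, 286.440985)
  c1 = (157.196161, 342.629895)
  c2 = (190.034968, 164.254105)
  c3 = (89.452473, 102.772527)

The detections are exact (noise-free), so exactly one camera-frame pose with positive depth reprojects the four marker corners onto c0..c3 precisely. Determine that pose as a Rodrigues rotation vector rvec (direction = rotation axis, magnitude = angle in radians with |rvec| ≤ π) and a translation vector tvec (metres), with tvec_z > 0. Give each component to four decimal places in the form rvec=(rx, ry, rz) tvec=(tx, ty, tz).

Intrinsics K: fx=405.8, fy=771.1, cx=338.2, cy=243.3
Marker side s = 0.22 m; corners in marker frame (Z=0):
  M0 = (-0.1100, +0.1100, 0)
  M1 = (+0.1100, +0.1100, 0)
  M2 = (+0.1100, -0.1100, 0)
  M3 = (-0.1100, -0.1100, 0)
Detected image corners:
  c0 = (52.724608, 286.440985) px
  c1 = (157.196161, 342.629895) px
  c2 = (190.034968, 164.254105) px
  c3 = (89.452473, 102.772527) px
Planar DLT: solve 8×8 A·h = b for H (H[2,2]=1):
  H  [+486.74147 -171.97260 +123.53106]
  H  [+305.70763 +796.91036 +223.43322]
  H  [+0.17017 -0.11469 +1.00000]
B = K⁻¹H; ‖b₁‖=1.124740, ‖b₂‖=1.124740; λ = 2/(‖b₁‖+‖b₂‖) = 0.889094, sign → tz>0 ⇒ λ=+0.889094
r₁ = λ·B[:,0] = (+0.94034,+0.30475,+0.15130); r₂ = λ·B[:,1] = (-0.29181,+0.95103,-0.10197)
r₃ = r₁×r₂ = (-0.17496,+0.05173,+0.98321); SVD([r₁ r₂ r₃]) → R = UVᵀ:
  R  [+0.94034 -0.29181 -0.17496]
  R  [+0.30475 +0.95103 +0.05173]
  R  [+0.15130 -0.10197 +0.98321]
t = (-0.47033, -0.02291, +0.88909) m
tr R = 2.874580; θ = arccos((tr R − 1)/2) = 0.356024 rad = 20.399°
axis k = ((R−Rᵀ)₃₂, (R−Rᵀ)₁₃, (R−Rᵀ)₂₁) / (2 sinθ) = (-0.220482, -0.468031, +0.855766)
rvec = θ·k = (-0.078497, -0.166630, +0.304673)

rvec=(-0.0785, -0.1666, 0.3047) tvec=(-0.4703, -0.0229, 0.8891)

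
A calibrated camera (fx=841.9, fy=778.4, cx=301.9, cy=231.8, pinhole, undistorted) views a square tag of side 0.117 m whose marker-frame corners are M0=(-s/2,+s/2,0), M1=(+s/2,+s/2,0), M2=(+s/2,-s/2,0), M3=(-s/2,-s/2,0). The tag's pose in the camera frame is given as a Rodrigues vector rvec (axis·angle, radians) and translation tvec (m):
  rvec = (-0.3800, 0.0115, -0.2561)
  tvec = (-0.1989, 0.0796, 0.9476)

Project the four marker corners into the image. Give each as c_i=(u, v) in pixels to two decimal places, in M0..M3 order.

c0=(82.13, 355.36) c1=(185.85, 330.32) c2=(166.14, 241.86) c3=(66.96, 265.39)

Intrinsics K: fx=841.9, fy=778.4, cx=301.9, cy=231.8
Marker side s = 0.117 m; corners in marker frame (Z=0):
  M0 = (-0.0585, +0.0585, 0)
  M1 = (+0.0585, +0.0585, 0)
  M2 = (+0.0585, -0.0585, 0)
  M3 = (-0.0585, -0.0585, 0)
rvec = (-0.3800, 0.0115, -0.2561), |rvec| = θ = 0.45839 rad = 26.264°
Rodrigues: sinθ=0.44250, 1−cosθ=0.10323; R = I + sinθ·[k]× + (1−cosθ)·[k]×²:
    [+0.96771 +0.24508 +0.05891]
    [-0.24937 +0.89683 +0.36538]
    [+0.03671 -0.36828 +0.92899]
t = (-0.1989, 0.0796, 0.9476) m
M0: Pc = R·M0+t = (-0.24117, +0.14665, +0.92391); u = 841.9·(-0.24117)/0.92391 + 301.9 = 82.1331, v = 778.4·(+0.14665)/0.92391 + 231.8 = 355.3563
M1: Pc = R·M1+t = (-0.12795, +0.11748, +0.92820); u = 841.9·(-0.12795)/0.92820 + 301.9 = 185.8450, v = 778.4·(+0.11748)/0.92820 + 231.8 = 330.3168
M2: Pc = R·M2+t = (-0.15663, +0.01255, +0.97129); u = 841.9·(-0.15663)/0.97129 + 301.9 = 166.1392, v = 778.4·(+0.01255)/0.97129 + 231.8 = 241.8553
M3: Pc = R·M3+t = (-0.26985, +0.04172, +0.96700); u = 841.9·(-0.26985)/0.96700 + 301.9 = 66.9610, v = 778.4·(+0.04172)/0.96700 + 231.8 = 265.3861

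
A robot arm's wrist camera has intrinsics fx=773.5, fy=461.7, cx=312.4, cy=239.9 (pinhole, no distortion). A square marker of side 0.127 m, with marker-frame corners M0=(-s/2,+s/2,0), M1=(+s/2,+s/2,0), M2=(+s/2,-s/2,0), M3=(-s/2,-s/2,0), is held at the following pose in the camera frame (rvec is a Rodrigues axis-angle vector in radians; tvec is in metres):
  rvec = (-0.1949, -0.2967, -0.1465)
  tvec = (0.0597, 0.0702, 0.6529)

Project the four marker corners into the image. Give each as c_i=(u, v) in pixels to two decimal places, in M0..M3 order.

Intrinsics K: fx=773.5, fy=461.7, cx=312.4, cy=239.9
Marker side s = 0.127 m; corners in marker frame (Z=0):
  M0 = (-0.0635, +0.0635, 0)
  M1 = (+0.0635, +0.0635, 0)
  M2 = (+0.0635, -0.0635, 0)
  M3 = (-0.0635, -0.0635, 0)
rvec = (-0.1949, -0.2967, -0.1465), |rvec| = θ = 0.38403 rad = 22.003°
Rodrigues: sinθ=0.37466, 1−cosθ=0.07284; R = I + sinθ·[k]× + (1−cosθ)·[k]×²:
    [+0.94592 +0.17149 -0.27536]
    [-0.11437 +0.97064 +0.21161]
    [+0.30356 -0.16868 +0.93776]
t = (0.0597, 0.0702, 0.6529) m
M0: Pc = R·M0+t = (+0.01052, +0.13910, +0.62291); u = 773.5·(+0.01052)/0.62291 + 312.4 = 325.4672, v = 461.7·(+0.13910)/0.62291 + 239.9 = 342.9986
M1: Pc = R·M1+t = (+0.13066, +0.12457, +0.66147); u = 773.5·(+0.13066)/0.66147 + 312.4 = 465.1850, v = 461.7·(+0.12457)/0.66147 + 239.9 = 326.8517
M2: Pc = R·M2+t = (+0.10888, +0.00130, +0.68289); u = 773.5·(+0.10888)/0.68289 + 312.4 = 435.7237, v = 461.7·(+0.00130)/0.68289 + 239.9 = 240.7804
M3: Pc = R·M3+t = (-0.01126, +0.01583, +0.64433); u = 773.5·(-0.01126)/0.64433 + 312.4 = 298.8883, v = 461.7·(+0.01583)/0.64433 + 239.9 = 251.2406

c0=(325.47, 343.00) c1=(465.19, 326.85) c2=(435.72, 240.78) c3=(298.89, 251.24)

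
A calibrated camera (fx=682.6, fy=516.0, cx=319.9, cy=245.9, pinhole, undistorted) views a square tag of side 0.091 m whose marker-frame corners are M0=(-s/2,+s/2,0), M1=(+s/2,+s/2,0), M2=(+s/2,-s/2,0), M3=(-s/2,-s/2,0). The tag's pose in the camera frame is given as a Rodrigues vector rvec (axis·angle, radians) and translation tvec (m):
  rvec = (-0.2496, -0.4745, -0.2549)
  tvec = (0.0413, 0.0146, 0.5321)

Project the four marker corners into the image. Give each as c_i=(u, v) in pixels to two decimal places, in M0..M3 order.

c0=(341.31, 313.29) c1=(437.38, 292.20) c2=(401.11, 212.47) c3=(304.97, 226.21)

Intrinsics K: fx=682.6, fy=516.0, cx=319.9, cy=245.9
Marker side s = 0.091 m; corners in marker frame (Z=0):
  M0 = (-0.0455, +0.0455, 0)
  M1 = (+0.0455, +0.0455, 0)
  M2 = (+0.0455, -0.0455, 0)
  M3 = (-0.0455, -0.0455, 0)
rvec = (-0.2496, -0.4745, -0.2549), |rvec| = θ = 0.59365 rad = 34.014°
Rodrigues: sinθ=0.55939, 1−cosθ=0.17110; R = I + sinθ·[k]× + (1−cosθ)·[k]×²:
    [+0.85915 +0.29769 -0.41623]
    [-0.18269 +0.93821 +0.29392]
    [+0.47800 -0.17648 +0.86045]
t = (0.0413, 0.0146, 0.5321) m
M0: Pc = R·M0+t = (+0.01575, +0.06560, +0.50232); u = 682.6·(+0.01575)/0.50232 + 319.9 = 341.3074, v = 516.0·(+0.06560)/0.50232 + 245.9 = 313.2874
M1: Pc = R·M1+t = (+0.09394, +0.04898, +0.54582); u = 682.6·(+0.09394)/0.54582 + 319.9 = 437.3761, v = 516.0·(+0.04898)/0.54582 + 245.9 = 292.2004
M2: Pc = R·M2+t = (+0.06685, -0.03640, +0.56188); u = 682.6·(+0.06685)/0.56188 + 319.9 = 401.1086, v = 516.0·(-0.03640)/0.56188 + 245.9 = 212.4712
M3: Pc = R·M3+t = (-0.01134, -0.01978, +0.51838); u = 682.6·(-0.01134)/0.51838 + 319.9 = 304.9727, v = 516.0·(-0.01978)/0.51838 + 245.9 = 226.2147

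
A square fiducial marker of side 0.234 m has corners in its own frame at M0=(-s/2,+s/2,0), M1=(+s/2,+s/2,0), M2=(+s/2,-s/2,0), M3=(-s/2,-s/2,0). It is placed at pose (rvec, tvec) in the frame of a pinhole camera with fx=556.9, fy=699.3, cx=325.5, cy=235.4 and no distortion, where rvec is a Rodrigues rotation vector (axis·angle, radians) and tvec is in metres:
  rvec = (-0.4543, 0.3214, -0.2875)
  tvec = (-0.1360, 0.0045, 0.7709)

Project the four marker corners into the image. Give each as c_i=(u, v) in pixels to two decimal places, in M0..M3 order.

Intrinsics K: fx=556.9, fy=699.3, cx=325.5, cy=235.4
Marker side s = 0.234 m; corners in marker frame (Z=0):
  M0 = (-0.1170, +0.1170, 0)
  M1 = (+0.1170, +0.1170, 0)
  M2 = (+0.1170, -0.1170, 0)
  M3 = (-0.1170, -0.1170, 0)
rvec = (-0.4543, 0.3214, -0.2875), |rvec| = θ = 0.62637 rad = 35.889°
Rodrigues: sinθ=0.58621, 1−cosθ=0.18984; R = I + sinθ·[k]× + (1−cosθ)·[k]×²:
    [+0.91002 +0.19842 +0.36399]
    [-0.33972 +0.86014 +0.38046]
    [-0.23759 -0.46988 +0.85015]
t = (-0.1360, 0.0045, 0.7709) m
M0: Pc = R·M0+t = (-0.21926, +0.14488, +0.74372); u = 556.9·(-0.21926)/0.74372 + 325.5 = 161.3193, v = 699.3·(+0.14488)/0.74372 + 235.4 = 371.6294
M1: Pc = R·M1+t = (-0.00631, +0.06539, +0.68813); u = 556.9·(-0.00631)/0.68813 + 325.5 = 320.3912, v = 699.3·(+0.06539)/0.68813 + 235.4 = 301.8517
M2: Pc = R·M2+t = (-0.05274, -0.13588, +0.79808); u = 556.9·(-0.05274)/0.79808 + 325.5 = 288.6966, v = 699.3·(-0.13588)/0.79808 + 235.4 = 116.3349
M3: Pc = R·M3+t = (-0.26569, -0.05639, +0.85367); u = 556.9·(-0.26569)/0.85367 + 325.5 = 152.1772, v = 699.3·(-0.05639)/0.85367 + 235.4 = 189.2075

c0=(161.32, 371.63) c1=(320.39, 301.85) c2=(288.70, 116.33) c3=(152.18, 189.21)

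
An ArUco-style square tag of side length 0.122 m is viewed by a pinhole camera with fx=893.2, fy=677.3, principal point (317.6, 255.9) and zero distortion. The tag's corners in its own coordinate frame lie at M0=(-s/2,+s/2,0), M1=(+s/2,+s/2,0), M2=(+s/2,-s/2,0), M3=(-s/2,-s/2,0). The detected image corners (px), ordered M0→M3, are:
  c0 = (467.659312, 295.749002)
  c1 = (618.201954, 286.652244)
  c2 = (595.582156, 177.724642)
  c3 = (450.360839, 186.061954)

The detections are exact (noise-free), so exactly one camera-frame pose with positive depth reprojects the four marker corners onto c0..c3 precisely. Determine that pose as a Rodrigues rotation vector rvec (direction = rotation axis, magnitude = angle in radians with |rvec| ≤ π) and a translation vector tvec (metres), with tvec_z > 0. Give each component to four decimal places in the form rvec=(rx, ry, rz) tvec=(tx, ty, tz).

rvec=(-0.2213, -0.0155, -0.0801) tvec=(0.1761, -0.0220, 0.7304)

Intrinsics K: fx=893.2, fy=677.3, cx=317.6, cy=255.9
Marker side s = 0.122 m; corners in marker frame (Z=0):
  M0 = (-0.0610, +0.0610, 0)
  M1 = (+0.0610, +0.0610, 0)
  M2 = (+0.0610, -0.0610, 0)
  M3 = (-0.0610, -0.0610, 0)
Detected image corners:
  c0 = (467.659312, 295.749002) px
  c1 = (618.201954, 286.652244) px
  c2 = (595.582156, 177.724642) px
  c3 = (450.360839, 186.061954) px
Planar DLT: solve 8×8 A·h = b for H (H[2,2]=1):
  H  [+1229.37471 +4.07202 +532.91796]
  H  [-63.57123 +825.13062 +235.53997]
  H  [+0.03307 -0.29941 +1.00000]
B = K⁻¹H; ‖b₁‖=1.369149, ‖b₂‖=1.369149; λ = 2/(‖b₁‖+‖b₂‖) = 0.730380, sign → tz>0 ⇒ λ=+0.730380
r₁ = λ·B[:,0] = (+0.99669,-0.07768,+0.02415); r₂ = λ·B[:,1] = (+0.08109,+0.97242,-0.21868)
r₃ = r₁×r₂ = (-0.00650,+0.21992,+0.97550); SVD([r₁ r₂ r₃]) → R = UVᵀ:
  R  [+0.99669 +0.08109 -0.00650]
  R  [-0.07768 +0.97242 +0.21992]
  R  [+0.02416 -0.21868 +0.97550]
t = (+0.17607, -0.02196, +0.73038) m
tr R = 2.944603; θ = arccos((tr R − 1)/2) = 0.235912 rad = 13.517°
axis k = ((R−Rᵀ)₃₂, (R−Rᵀ)₁₃, (R−Rᵀ)₂₁) / (2 sinθ) = (-0.938266, -0.065581, -0.339640)
rvec = θ·k = (-0.221348, -0.015471, -0.080125)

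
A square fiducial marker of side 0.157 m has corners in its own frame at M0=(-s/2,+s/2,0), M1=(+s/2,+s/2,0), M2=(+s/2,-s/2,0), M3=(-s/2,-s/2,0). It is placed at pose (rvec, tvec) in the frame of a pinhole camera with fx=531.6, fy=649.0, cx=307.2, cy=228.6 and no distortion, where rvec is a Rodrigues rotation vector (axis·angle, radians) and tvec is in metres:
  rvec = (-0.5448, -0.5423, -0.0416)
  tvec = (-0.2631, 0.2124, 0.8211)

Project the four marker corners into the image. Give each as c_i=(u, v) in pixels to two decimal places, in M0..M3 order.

Intrinsics K: fx=531.6, fy=649.0, cx=307.2, cy=228.6
Marker side s = 0.157 m; corners in marker frame (Z=0):
  M0 = (-0.0785, +0.0785, 0)
  M1 = (+0.0785, +0.0785, 0)
  M2 = (+0.0785, -0.0785, 0)
  M3 = (-0.0785, -0.0785, 0)
rvec = (-0.5448, -0.5423, -0.0416), |rvec| = θ = 0.76982 rad = 44.108°
Rodrigues: sinθ=0.69601, 1−cosθ=0.28197; R = I + sinθ·[k]× + (1−cosθ)·[k]×²:
    [+0.85925 +0.17818 -0.47952]
    [+0.10296 +0.85796 +0.50330]
    [+0.50108 -0.48183 +0.71886]
t = (-0.2631, 0.2124, 0.8211) m
M0: Pc = R·M0+t = (-0.31656, +0.27167, +0.74394); u = 531.6·(-0.31656)/0.74394 + 307.2 = 80.9920, v = 649.0·(+0.27167)/0.74394 + 228.6 = 465.5975
M1: Pc = R·M1+t = (-0.18166, +0.28783, +0.82261); u = 531.6·(-0.18166)/0.82261 + 307.2 = 189.8041, v = 649.0·(+0.28783)/0.82261 + 228.6 = 455.6853
M2: Pc = R·M2+t = (-0.20964, +0.15313, +0.89826); u = 531.6·(-0.20964)/0.89826 + 307.2 = 183.1350, v = 649.0·(+0.15313)/0.89826 + 228.6 = 339.2396
M3: Pc = R·M3+t = (-0.34454, +0.13697, +0.81959); u = 531.6·(-0.34454)/0.81959 + 307.2 = 83.7260, v = 649.0·(+0.13697)/0.81959 + 228.6 = 337.0596

c0=(80.99, 465.60) c1=(189.80, 455.69) c2=(183.13, 339.24) c3=(83.73, 337.06)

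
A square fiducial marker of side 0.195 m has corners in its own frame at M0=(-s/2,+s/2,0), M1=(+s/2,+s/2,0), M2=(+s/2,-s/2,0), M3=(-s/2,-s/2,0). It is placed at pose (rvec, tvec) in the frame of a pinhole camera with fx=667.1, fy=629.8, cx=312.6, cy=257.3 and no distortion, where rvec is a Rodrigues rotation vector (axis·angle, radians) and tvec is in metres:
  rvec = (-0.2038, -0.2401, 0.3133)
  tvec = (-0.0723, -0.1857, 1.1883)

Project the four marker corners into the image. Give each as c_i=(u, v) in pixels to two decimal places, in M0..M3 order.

c0=(202.26, 187.61) c1=(307.27, 223.82) c2=(336.96, 132.13) c3=(236.95, 94.29)

Intrinsics K: fx=667.1, fy=629.8, cx=312.6, cy=257.3
Marker side s = 0.195 m; corners in marker frame (Z=0):
  M0 = (-0.0975, +0.0975, 0)
  M1 = (+0.0975, +0.0975, 0)
  M2 = (+0.0975, -0.0975, 0)
  M3 = (-0.0975, -0.0975, 0)
rvec = (-0.2038, -0.2401, 0.3133), |rvec| = θ = 0.44423 rad = 25.452°
Rodrigues: sinθ=0.42976, 1−cosθ=0.09706; R = I + sinθ·[k]× + (1−cosθ)·[k]×²:
    [+0.92337 -0.27903 -0.26368]
    [+0.32716 +0.93130 +0.16017]
    [+0.20088 -0.23416 +0.95122]
t = (-0.0723, -0.1857, 1.1883) m
M0: Pc = R·M0+t = (-0.18953, -0.12680, +1.14588); u = 667.1·(-0.18953)/1.14588 + 312.6 = 202.2588, v = 629.8·(-0.12680)/1.14588 + 257.3 = 187.6098
M1: Pc = R·M1+t = (-0.00948, -0.06300, +1.18505); u = 667.1·(-0.00948)/1.18505 + 312.6 = 307.2652, v = 629.8·(-0.06300)/1.18505 + 257.3 = 223.8184
M2: Pc = R·M2+t = (+0.04493, -0.24460, +1.23072); u = 667.1·(+0.04493)/1.23072 + 312.6 = 336.9562, v = 629.8·(-0.24460)/1.23072 + 257.3 = 132.1282
M3: Pc = R·M3+t = (-0.13512, -0.30840, +1.19155); u = 667.1·(-0.13512)/1.19155 + 312.6 = 236.9498, v = 629.8·(-0.30840)/1.19155 + 257.3 = 94.2930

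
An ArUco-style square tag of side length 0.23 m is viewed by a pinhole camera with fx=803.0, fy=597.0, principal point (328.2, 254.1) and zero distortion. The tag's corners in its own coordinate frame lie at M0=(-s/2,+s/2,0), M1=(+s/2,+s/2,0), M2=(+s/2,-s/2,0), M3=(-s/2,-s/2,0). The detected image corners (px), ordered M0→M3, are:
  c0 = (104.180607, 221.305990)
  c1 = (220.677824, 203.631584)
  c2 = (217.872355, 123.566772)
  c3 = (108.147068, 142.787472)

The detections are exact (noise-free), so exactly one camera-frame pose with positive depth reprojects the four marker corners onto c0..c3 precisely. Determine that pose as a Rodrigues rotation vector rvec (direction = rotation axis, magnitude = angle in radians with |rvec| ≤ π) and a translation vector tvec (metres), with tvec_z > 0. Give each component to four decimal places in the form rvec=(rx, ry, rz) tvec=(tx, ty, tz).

Intrinsics K: fx=803.0, fy=597.0, cx=328.2, cy=254.1
Marker side s = 0.23 m; corners in marker frame (Z=0):
  M0 = (-0.1150, +0.1150, 0)
  M1 = (+0.1150, +0.1150, 0)
  M2 = (+0.1150, -0.1150, 0)
  M3 = (-0.1150, -0.1150, 0)
Detected image corners:
  c0 = (104.180607, 221.305990) px
  c1 = (220.677824, 203.631584) px
  c2 = (217.872355, 123.566772) px
  c3 = (108.147068, 142.787472) px
Planar DLT: solve 8×8 A·h = b for H (H[2,2]=1):
  H  [+467.66671 -45.24812 +161.78171]
  H  [-105.45735 +299.57475 +171.78712]
  H  [-0.14552 -0.26105 +1.00000]
B = K⁻¹H; ‖b₁‖=0.668087, ‖b₂‖=0.668087; λ = 2/(‖b₁‖+‖b₂‖) = 1.496810, sign → tz>0 ⇒ λ=+1.496810
r₁ = λ·B[:,0] = (+0.96077,-0.17169,-0.21782); r₂ = λ·B[:,1] = (+0.07536,+0.91741,-0.39074)
r₃ = r₁×r₂ = (+0.26692,+0.35900,+0.89436); SVD([r₁ r₂ r₃]) → R = UVᵀ:
  R  [+0.96077 +0.07536 +0.26692]
  R  [-0.17169 +0.91741 +0.35900]
  R  [-0.21782 -0.39074 +0.89436]
t = (-0.31021, -0.20638, +1.49681) m
tr R = 2.772536; θ = arccos((tr R − 1)/2) = 0.481572 rad = 27.592°
axis k = ((R−Rᵀ)₃₂, (R−Rᵀ)₁₃, (R−Rᵀ)₂₁) / (2 sinθ) = (-0.809352, +0.523281, -0.266697)
rvec = θ·k = (-0.389761, +0.251997, -0.128434)

rvec=(-0.3898, 0.2520, -0.1284) tvec=(-0.3102, -0.2064, 1.4968)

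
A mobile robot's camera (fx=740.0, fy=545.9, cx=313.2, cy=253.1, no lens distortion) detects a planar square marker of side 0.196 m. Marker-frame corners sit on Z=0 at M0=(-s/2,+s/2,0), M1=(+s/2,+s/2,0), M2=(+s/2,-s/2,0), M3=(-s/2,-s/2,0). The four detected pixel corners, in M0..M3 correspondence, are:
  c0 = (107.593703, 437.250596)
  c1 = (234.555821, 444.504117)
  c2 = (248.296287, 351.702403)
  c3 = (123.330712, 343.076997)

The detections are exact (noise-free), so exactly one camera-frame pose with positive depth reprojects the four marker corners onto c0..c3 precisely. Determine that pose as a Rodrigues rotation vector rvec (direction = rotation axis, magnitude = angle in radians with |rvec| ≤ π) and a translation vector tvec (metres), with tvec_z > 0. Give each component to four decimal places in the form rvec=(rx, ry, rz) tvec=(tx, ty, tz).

Intrinsics K: fx=740.0, fy=545.9, cx=313.2, cy=253.1
Marker side s = 0.196 m; corners in marker frame (Z=0):
  M0 = (-0.0980, +0.0980, 0)
  M1 = (+0.0980, +0.0980, 0)
  M2 = (+0.0980, -0.0980, 0)
  M3 = (-0.0980, -0.0980, 0)
Detected image corners:
  c0 = (107.593703, 437.250596) px
  c1 = (234.555821, 444.504117) px
  c2 = (248.296287, 351.702403) px
  c3 = (123.330712, 343.076997) px
Planar DLT: solve 8×8 A·h = b for H (H[2,2]=1):
  H  [+657.07914 -87.89783 +178.99523]
  H  [+72.43053 +448.80967 +393.83795]
  H  [+0.08093 -0.07140 +1.00000]
B = K⁻¹H; ‖b₁‖=0.862782, ‖b₂‖=0.862782; λ = 2/(‖b₁‖+‖b₂‖) = 1.159042, sign → tz>0 ⇒ λ=+1.159042
r₁ = λ·B[:,0] = (+0.98946,+0.11029,+0.09381); r₂ = λ·B[:,1] = (-0.10265,+0.99127,-0.08275)
r₃ = r₁×r₂ = (-0.10211,+0.07225,+0.99215); SVD([r₁ r₂ r₃]) → R = UVᵀ:
  R  [+0.98946 -0.10265 -0.10211]
  R  [+0.11029 +0.99127 +0.07225]
  R  [+0.09381 -0.08275 +0.99215]
t = (-0.21020, +0.29881, +1.15904) m
tr R = 2.972878; θ = arccos((tr R − 1)/2) = 0.164875 rad = 9.447°
axis k = ((R−Rᵀ)₃₂, (R−Rᵀ)₁₃, (R−Rᵀ)₂₁) / (2 sinθ) = (-0.472207, -0.596842, +0.648691)
rvec = θ·k = (-0.077855, -0.098404, +0.106953)

rvec=(-0.0779, -0.0984, 0.1070) tvec=(-0.2102, 0.2988, 1.1590)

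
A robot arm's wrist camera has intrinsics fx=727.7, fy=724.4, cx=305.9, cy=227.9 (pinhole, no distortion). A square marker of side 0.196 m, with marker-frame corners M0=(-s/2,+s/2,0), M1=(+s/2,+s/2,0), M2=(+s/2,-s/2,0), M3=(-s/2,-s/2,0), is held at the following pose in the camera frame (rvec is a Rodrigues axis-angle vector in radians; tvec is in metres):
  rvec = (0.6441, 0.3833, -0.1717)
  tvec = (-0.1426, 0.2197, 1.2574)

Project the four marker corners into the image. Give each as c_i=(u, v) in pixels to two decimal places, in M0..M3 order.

Intrinsics K: fx=727.7, fy=724.4, cx=305.9, cy=227.9
Marker side s = 0.196 m; corners in marker frame (Z=0):
  M0 = (-0.0980, +0.0980, 0)
  M1 = (+0.0980, +0.0980, 0)
  M2 = (+0.0980, -0.0980, 0)
  M3 = (-0.0980, -0.0980, 0)
rvec = (0.6441, 0.3833, -0.1717), |rvec| = θ = 0.76894 rad = 44.057°
Rodrigues: sinθ=0.69537, 1−cosθ=0.28135; R = I + sinθ·[k]× + (1−cosθ)·[k]×²:
    [+0.91606 +0.27275 +0.29400]
    [-0.03780 +0.78856 -0.61379]
    [-0.39925 +0.55116 +0.73268]
t = (-0.1426, 0.2197, 1.2574) m
M0: Pc = R·M0+t = (-0.20564, +0.30068, +1.35054); u = 727.7·(-0.20564)/1.35054 + 305.9 = 195.0945, v = 724.4·(+0.30068)/1.35054 + 227.9 = 389.1796
M1: Pc = R·M1+t = (-0.02610, +0.29328, +1.27229); u = 727.7·(-0.02610)/1.27229 + 305.9 = 290.9739, v = 724.4·(+0.29328)/1.27229 + 227.9 = 394.8815
M2: Pc = R·M2+t = (-0.07956, +0.13872, +1.16426); u = 727.7·(-0.07956)/1.16426 + 305.9 = 256.1751, v = 724.4·(+0.13872)/1.16426 + 227.9 = 314.2096
M3: Pc = R·M3+t = (-0.25910, +0.14612, +1.24251); u = 727.7·(-0.25910)/1.24251 + 305.9 = 154.1513, v = 724.4·(+0.14612)/1.24251 + 227.9 = 313.0926

c0=(195.09, 389.18) c1=(290.97, 394.88) c2=(256.18, 314.21) c3=(154.15, 313.09)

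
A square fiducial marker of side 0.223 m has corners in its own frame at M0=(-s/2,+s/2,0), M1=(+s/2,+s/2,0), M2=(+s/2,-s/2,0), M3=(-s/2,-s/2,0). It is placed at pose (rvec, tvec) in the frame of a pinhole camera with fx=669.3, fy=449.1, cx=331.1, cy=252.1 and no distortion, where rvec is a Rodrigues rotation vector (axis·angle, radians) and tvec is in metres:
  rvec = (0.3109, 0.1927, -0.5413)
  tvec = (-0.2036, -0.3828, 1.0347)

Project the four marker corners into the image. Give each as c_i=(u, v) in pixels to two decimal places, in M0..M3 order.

Intrinsics K: fx=669.3, fy=449.1, cx=331.1, cy=252.1
Marker side s = 0.223 m; corners in marker frame (Z=0):
  M0 = (-0.1115, +0.1115, 0)
  M1 = (+0.1115, +0.1115, 0)
  M2 = (+0.1115, -0.1115, 0)
  M3 = (-0.1115, -0.1115, 0)
rvec = (0.3109, 0.1927, -0.5413), |rvec| = θ = 0.65330 rad = 37.431°
Rodrigues: sinθ=0.60781, 1−cosθ=0.20592; R = I + sinθ·[k]× + (1−cosθ)·[k]×²:
    [+0.84072 +0.53251 +0.09809]
    [-0.47470 +0.81200 -0.33958]
    [-0.26048 +0.23893 +0.93545]
t = (-0.2036, -0.3828, 1.0347) m
M0: Pc = R·M0+t = (-0.23796, -0.23933, +1.09038); u = 669.3·(-0.23796)/1.09038 + 331.1 = 185.0323, v = 449.1·(-0.23933)/1.09038 + 252.1 = 153.5253
M1: Pc = R·M1+t = (-0.05048, -0.34519, +1.03230); u = 669.3·(-0.05048)/1.03230 + 331.1 = 298.3678, v = 449.1·(-0.34519)/1.03230 + 252.1 = 101.9247
M2: Pc = R·M2+t = (-0.16924, -0.52627, +0.97902); u = 669.3·(-0.16924)/0.97902 + 331.1 = 215.4032, v = 449.1·(-0.52627)/0.97902 + 252.1 = 10.6876
M3: Pc = R·M3+t = (-0.35672, -0.42041, +1.03710); u = 669.3·(-0.35672)/1.03710 + 331.1 = 100.8918, v = 449.1·(-0.42041)/1.03710 + 252.1 = 70.0492

c0=(185.03, 153.53) c1=(298.37, 101.92) c2=(215.40, 10.69) c3=(100.89, 70.05)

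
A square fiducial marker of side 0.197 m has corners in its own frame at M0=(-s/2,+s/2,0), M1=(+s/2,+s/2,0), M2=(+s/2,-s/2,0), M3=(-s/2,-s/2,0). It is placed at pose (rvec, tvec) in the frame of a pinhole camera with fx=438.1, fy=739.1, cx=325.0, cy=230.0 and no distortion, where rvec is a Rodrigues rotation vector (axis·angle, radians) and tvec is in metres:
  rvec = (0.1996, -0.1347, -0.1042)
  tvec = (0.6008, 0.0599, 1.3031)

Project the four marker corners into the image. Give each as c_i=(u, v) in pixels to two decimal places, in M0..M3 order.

c0=(496.26, 324.35) c1=(556.86, 309.96) c2=(558.09, 202.85) c3=(495.60, 215.66)

Intrinsics K: fx=438.1, fy=739.1, cx=325.0, cy=230.0
Marker side s = 0.197 m; corners in marker frame (Z=0):
  M0 = (-0.0985, +0.0985, 0)
  M1 = (+0.0985, +0.0985, 0)
  M2 = (+0.0985, -0.0985, 0)
  M3 = (-0.0985, -0.0985, 0)
rvec = (0.1996, -0.1347, -0.1042), |rvec| = θ = 0.26238 rad = 15.033°
Rodrigues: sinθ=0.25938, 1−cosθ=0.03422; R = I + sinθ·[k]× + (1−cosθ)·[k]×²:
    [+0.98558 +0.08964 -0.14350]
    [-0.11637 +0.97480 -0.19034]
    [+0.12282 +0.20430 +0.97117]
t = (0.6008, 0.0599, 1.3031) m
M0: Pc = R·M0+t = (+0.51255, +0.16738, +1.31113); u = 438.1·(+0.51255)/1.31113 + 325.0 = 496.2637, v = 739.1·(+0.16738)/1.31113 + 230.0 = 324.3547
M1: Pc = R·M1+t = (+0.70671, +0.14445, +1.33532); u = 438.1·(+0.70671)/1.33532 + 325.0 = 556.8615, v = 739.1·(+0.14445)/1.33532 + 230.0 = 309.9556
M2: Pc = R·M2+t = (+0.68905, -0.04758, +1.29507); u = 438.1·(+0.68905)/1.29507 + 325.0 = 558.0930, v = 739.1·(-0.04758)/1.29507 + 230.0 = 202.8459
M3: Pc = R·M3+t = (+0.49489, -0.02465, +1.27088); u = 438.1·(+0.49489)/1.27088 + 325.0 = 495.5996, v = 739.1·(-0.02465)/1.27088 + 230.0 = 215.6618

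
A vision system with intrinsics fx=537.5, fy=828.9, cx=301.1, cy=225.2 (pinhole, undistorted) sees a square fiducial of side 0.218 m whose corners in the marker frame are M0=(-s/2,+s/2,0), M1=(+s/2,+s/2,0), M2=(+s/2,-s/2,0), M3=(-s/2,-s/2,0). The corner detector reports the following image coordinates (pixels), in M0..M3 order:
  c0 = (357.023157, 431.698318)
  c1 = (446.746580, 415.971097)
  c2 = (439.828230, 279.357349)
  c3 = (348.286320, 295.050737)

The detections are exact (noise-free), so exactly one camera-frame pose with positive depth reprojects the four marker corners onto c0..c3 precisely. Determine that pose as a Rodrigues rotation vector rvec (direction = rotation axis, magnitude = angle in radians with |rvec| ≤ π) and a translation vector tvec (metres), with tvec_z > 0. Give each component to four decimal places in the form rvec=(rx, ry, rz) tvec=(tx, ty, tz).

Intrinsics K: fx=537.5, fy=828.9, cx=301.1, cy=225.2
Marker side s = 0.218 m; corners in marker frame (Z=0):
  M0 = (-0.1090, +0.1090, 0)
  M1 = (+0.1090, +0.1090, 0)
  M2 = (+0.1090, -0.1090, 0)
  M3 = (-0.1090, -0.1090, 0)
Detected image corners:
  c0 = (357.023157, 431.698318) px
  c1 = (446.746580, 415.971097) px
  c2 = (439.828230, 279.357349) px
  c3 = (348.286320, 295.050737) px
Planar DLT: solve 8×8 A·h = b for H (H[2,2]=1):
  H  [+420.32268 +72.13090 +398.06722]
  H  [-67.94109 +659.11121 +356.18733]
  H  [+0.01160 +0.09104 +1.00000]
B = K⁻¹H; ‖b₁‖=0.780239, ‖b₂‖=0.780239; λ = 2/(‖b₁‖+‖b₂‖) = 1.281658, sign → tz>0 ⇒ λ=+1.281658
r₁ = λ·B[:,0] = (+0.99392,-0.10909,+0.01487); r₂ = λ·B[:,1] = (+0.10663,+0.98743,+0.11668)
r₃ = r₁×r₂ = (-0.02741,-0.11438,+0.99306); SVD([r₁ r₂ r₃]) → R = UVᵀ:
  R  [+0.99392 +0.10663 -0.02741]
  R  [-0.10909 +0.98743 -0.11438]
  R  [+0.01487 +0.11668 +0.99306]
t = (+0.23122, +0.20253, +1.28166) m
tr R = 2.974408; θ = arccos((tr R − 1)/2) = 0.160147 rad = 9.176°
axis k = ((R−Rᵀ)₃₂, (R−Rᵀ)₁₃, (R−Rᵀ)₂₁) / (2 sinθ) = (+0.724491, -0.132586, -0.676412)
rvec = θ·k = (+0.116025, -0.021233, -0.108325)

rvec=(0.1160, -0.0212, -0.1083) tvec=(0.2312, 0.2025, 1.2817)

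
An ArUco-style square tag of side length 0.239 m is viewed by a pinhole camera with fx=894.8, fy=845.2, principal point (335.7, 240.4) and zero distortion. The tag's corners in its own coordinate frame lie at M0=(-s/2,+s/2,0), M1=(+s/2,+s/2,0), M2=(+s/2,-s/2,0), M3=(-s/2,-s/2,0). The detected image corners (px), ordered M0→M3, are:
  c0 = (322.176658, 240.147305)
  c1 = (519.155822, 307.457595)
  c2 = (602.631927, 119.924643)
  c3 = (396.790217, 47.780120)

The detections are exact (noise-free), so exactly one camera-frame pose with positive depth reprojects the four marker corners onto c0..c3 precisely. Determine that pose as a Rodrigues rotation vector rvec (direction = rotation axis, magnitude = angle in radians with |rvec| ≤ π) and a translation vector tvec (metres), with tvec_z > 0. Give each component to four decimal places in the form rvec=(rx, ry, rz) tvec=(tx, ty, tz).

rvec=(0.2014, 0.0010, 0.3495) tvec=(0.1376, -0.0696, 0.9934)

Intrinsics K: fx=894.8, fy=845.2, cx=335.7, cy=240.4
Marker side s = 0.239 m; corners in marker frame (Z=0):
  M0 = (-0.1195, +0.1195, 0)
  M1 = (+0.1195, +0.1195, 0)
  M2 = (+0.1195, -0.1195, 0)
  M3 = (-0.1195, -0.1195, 0)
Detected image corners:
  c0 = (322.176658, 240.147305) px
  c1 = (519.155822, 307.457595) px
  c2 = (602.631927, 119.924643) px
  c3 = (396.790217, 47.780120) px
Planar DLT: solve 8×8 A·h = b for H (H[2,2]=1):
  H  [+857.93181 -239.94019 +459.66529]
  H  [+297.58851 +830.03948 +181.21010]
  H  [+0.03400 +0.19746 +1.00000]
B = K⁻¹H; ‖b₁‖=1.006678, ‖b₂‖=1.006678; λ = 2/(‖b₁‖+‖b₂‖) = 0.993366, sign → tz>0 ⇒ λ=+0.993366
r₁ = λ·B[:,0] = (+0.93976,+0.34015,+0.03378); r₂ = λ·B[:,1] = (-0.33996,+0.91976,+0.19615)
r₃ = r₁×r₂ = (+0.03565,-0.19581,+0.97999); SVD([r₁ r₂ r₃]) → R = UVᵀ:
  R  [+0.93976 -0.33996 +0.03565]
  R  [+0.34015 +0.91976 -0.19581]
  R  [+0.03378 +0.19615 +0.97999]
t = (+0.13762, -0.06957, +0.99337) m
tr R = 2.839516; θ = arccos((tr R − 1)/2) = 0.403333 rad = 23.109°
axis k = ((R−Rᵀ)₃₂, (R−Rᵀ)₁₃, (R−Rᵀ)₂₁) / (2 sinθ) = (+0.499328, +0.002388, +0.866410)
rvec = θ·k = (+0.201396, +0.000963, +0.349452)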